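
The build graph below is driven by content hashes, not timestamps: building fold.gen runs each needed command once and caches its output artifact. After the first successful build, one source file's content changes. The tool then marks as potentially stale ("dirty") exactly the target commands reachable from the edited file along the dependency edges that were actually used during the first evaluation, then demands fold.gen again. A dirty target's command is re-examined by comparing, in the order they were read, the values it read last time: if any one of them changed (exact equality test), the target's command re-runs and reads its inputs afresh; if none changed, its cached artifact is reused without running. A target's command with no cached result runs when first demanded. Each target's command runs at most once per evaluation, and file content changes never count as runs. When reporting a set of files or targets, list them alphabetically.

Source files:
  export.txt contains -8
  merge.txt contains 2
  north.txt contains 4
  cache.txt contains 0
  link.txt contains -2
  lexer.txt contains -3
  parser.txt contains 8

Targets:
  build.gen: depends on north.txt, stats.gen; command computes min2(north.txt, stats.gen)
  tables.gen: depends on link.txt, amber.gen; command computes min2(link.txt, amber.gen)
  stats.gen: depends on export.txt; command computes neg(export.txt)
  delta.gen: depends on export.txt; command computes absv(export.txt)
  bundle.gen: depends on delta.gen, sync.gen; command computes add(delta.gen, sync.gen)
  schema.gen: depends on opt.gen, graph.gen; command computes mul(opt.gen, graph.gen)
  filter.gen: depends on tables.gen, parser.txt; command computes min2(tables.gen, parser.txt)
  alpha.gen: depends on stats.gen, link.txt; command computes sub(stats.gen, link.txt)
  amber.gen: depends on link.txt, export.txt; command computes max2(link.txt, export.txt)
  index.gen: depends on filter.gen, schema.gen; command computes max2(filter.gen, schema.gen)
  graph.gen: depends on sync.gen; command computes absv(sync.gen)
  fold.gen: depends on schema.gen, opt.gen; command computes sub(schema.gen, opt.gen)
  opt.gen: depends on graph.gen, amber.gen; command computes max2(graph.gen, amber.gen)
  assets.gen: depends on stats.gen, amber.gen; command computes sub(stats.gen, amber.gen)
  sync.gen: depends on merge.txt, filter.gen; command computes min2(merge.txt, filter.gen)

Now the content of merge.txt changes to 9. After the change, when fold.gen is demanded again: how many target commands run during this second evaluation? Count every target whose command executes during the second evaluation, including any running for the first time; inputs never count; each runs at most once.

Run set: sync.gen (1 run).
The important point: sync.gen recomputes to an identical value, and the output ends up unchanged.

Initial pass — values computed on the first demand:
  amber.gen = max2(-2, -8) = -2
  tables.gen = min2(-2, -2) = -2
  filter.gen = min2(-2, 8) = -2
  sync.gen = min2(2, -2) = -2
  graph.gen = absv(-2) = 2
  opt.gen = max2(2, -2) = 2
  schema.gen = mul(2, 2) = 4
  fold.gen = sub(4, 2) = 2

Second demand — change propagation:
  sync.gen: re-runs because merge.txt 2->9; new result -2 (unchanged).
  graph.gen: re-examined; everything it read last time is the same (sync.gen unchanged) — cache 2 kept, no run.
  opt.gen: re-examined; everything it read last time is the same (graph.gen unchanged, amber.gen unchanged) — cache 2 kept, no run.
  schema.gen: re-examined; everything it read last time is the same (opt.gen unchanged, graph.gen unchanged) — cache 4 kept, no run.
  fold.gen: re-examined; everything it read last time is the same (schema.gen unchanged, opt.gen unchanged) — cache 2 kept, no run.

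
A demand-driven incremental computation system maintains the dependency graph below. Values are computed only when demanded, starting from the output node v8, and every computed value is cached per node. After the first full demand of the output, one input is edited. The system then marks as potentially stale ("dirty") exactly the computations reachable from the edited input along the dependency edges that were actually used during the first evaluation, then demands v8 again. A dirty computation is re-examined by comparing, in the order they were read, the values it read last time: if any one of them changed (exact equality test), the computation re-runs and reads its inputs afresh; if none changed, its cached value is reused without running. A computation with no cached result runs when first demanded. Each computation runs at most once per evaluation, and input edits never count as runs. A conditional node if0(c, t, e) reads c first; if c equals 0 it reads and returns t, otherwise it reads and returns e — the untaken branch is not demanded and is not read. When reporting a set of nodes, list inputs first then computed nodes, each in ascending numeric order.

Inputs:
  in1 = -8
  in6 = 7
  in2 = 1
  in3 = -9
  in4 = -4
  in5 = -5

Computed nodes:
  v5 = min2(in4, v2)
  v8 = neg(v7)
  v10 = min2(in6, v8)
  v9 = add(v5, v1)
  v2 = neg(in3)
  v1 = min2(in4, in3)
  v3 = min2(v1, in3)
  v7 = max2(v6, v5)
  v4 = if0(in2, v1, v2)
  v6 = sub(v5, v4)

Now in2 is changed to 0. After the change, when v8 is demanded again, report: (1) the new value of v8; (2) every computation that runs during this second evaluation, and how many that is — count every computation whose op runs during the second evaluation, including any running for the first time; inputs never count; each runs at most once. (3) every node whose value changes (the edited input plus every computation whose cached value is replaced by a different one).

New value of v8: -5.
Computations that run: v1, v4, v6, v7, v8 — 5 in total.
Values that change: in2, v4, v6, v7, v8.
Key observation: a condition flipped, so demand reaches new nodes — v1 runs for the first time.

First evaluation (everything demanded from the output):
  v2 = neg(-9) = 9
  v4 = if0(in2=1 -> else branch v2) = 9
  v5 = min2(-4, 9) = -4
  v6 = sub(-4, 9) = -13
  v7 = max2(-13, -4) = -4
  v8 = neg(-4) = 4

Propagation after the edit:
  v1: demanded for the first time — runs, produces -9.
  v4: runs — in2 1->0; result -9.
  v6: runs — v4 9->-9; result 5.
  v7: runs — v6 -13->5; result 5.
  v8: runs — v7 -4->5; result -5.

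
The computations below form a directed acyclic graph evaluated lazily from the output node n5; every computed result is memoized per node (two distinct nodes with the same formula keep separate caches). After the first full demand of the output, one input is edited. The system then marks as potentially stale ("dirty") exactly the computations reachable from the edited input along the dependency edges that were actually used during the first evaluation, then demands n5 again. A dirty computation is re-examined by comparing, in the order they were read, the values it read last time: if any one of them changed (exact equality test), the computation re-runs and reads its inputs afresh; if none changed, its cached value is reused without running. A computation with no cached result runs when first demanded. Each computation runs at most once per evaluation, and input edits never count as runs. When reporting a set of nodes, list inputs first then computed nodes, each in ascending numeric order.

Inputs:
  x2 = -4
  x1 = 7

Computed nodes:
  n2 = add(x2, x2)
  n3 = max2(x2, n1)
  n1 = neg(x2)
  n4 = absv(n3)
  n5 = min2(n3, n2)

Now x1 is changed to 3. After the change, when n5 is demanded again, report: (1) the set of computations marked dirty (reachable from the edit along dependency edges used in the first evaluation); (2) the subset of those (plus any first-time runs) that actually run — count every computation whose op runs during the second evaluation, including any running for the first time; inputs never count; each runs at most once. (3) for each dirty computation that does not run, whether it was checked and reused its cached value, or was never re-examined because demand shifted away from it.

The edit dirties: none.
0 computations run: none.
No dirty computation escaped a run.
Note the shortcut — nothing in the graph depends on x1 at all, so no recomputation happens.

First demand of the output computes:
  n1 = neg(-4) = 4
  n2 = add(-4, -4) = -8
  n3 = max2(-4, 4) = 4
  n5 = min2(4, -8) = -8

After the edit, cleaning proceeds:
  no node depends on x1 at all; the second demand re-runs nothing.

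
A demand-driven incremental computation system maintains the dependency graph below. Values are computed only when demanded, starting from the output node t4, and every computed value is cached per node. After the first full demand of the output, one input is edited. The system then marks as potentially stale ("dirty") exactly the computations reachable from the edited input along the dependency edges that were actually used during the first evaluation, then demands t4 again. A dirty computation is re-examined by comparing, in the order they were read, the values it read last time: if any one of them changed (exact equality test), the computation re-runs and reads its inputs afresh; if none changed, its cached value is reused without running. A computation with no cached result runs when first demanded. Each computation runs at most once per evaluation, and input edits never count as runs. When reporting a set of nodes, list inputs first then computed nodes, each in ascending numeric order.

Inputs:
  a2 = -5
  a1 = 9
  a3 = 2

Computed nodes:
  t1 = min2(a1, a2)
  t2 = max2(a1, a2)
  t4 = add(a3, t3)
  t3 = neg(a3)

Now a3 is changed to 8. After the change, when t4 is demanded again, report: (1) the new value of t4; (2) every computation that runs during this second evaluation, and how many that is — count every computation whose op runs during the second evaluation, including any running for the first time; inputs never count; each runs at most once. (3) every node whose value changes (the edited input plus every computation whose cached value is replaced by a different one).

New value of t4: 0.
Computations that run: t3, t4 — 2 in total.
Values that change: a3, t3.

First evaluation (everything demanded from the output):
  t3 = neg(2) = -2
  t4 = add(2, -2) = 0

Propagation after the edit:
  t3: runs — a3 2->8; result -8.
  t4: runs — a3 2->8; t3 -2->-8; result 0 (same value as before).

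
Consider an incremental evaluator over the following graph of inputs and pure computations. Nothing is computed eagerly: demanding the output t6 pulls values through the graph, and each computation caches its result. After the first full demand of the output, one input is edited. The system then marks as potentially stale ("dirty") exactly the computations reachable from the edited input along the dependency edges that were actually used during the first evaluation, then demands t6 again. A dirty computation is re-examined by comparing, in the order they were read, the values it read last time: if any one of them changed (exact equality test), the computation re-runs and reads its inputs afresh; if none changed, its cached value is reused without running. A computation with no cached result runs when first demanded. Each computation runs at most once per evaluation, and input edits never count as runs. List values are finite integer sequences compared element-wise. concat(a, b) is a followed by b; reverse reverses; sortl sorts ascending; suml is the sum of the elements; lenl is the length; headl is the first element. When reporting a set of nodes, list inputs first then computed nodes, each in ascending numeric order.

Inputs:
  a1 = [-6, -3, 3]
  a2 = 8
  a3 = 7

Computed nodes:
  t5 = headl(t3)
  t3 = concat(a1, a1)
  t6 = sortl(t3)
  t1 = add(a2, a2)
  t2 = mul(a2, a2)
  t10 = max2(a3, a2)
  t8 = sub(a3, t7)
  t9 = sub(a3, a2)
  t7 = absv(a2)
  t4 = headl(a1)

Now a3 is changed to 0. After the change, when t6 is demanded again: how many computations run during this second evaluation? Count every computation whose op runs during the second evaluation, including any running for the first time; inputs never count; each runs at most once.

Initial pass — values computed on the first demand:
  t3 = concat([-6, -3, 3], [-6, -3, 3]) = [-6, -3, 3, -6, -3, 3]
  t6 = sortl([-6, -3, 3, -6, -3, 3]) = [-6, -6, -3, -3, 3, 3]

Second demand — change propagation:
  no demanded computation ever read a3, so the edit dirties nothing and nothing runs.

The important point: nothing the output needs ever reads a3, so the edit is invisible to it.

Run set: none (0 run).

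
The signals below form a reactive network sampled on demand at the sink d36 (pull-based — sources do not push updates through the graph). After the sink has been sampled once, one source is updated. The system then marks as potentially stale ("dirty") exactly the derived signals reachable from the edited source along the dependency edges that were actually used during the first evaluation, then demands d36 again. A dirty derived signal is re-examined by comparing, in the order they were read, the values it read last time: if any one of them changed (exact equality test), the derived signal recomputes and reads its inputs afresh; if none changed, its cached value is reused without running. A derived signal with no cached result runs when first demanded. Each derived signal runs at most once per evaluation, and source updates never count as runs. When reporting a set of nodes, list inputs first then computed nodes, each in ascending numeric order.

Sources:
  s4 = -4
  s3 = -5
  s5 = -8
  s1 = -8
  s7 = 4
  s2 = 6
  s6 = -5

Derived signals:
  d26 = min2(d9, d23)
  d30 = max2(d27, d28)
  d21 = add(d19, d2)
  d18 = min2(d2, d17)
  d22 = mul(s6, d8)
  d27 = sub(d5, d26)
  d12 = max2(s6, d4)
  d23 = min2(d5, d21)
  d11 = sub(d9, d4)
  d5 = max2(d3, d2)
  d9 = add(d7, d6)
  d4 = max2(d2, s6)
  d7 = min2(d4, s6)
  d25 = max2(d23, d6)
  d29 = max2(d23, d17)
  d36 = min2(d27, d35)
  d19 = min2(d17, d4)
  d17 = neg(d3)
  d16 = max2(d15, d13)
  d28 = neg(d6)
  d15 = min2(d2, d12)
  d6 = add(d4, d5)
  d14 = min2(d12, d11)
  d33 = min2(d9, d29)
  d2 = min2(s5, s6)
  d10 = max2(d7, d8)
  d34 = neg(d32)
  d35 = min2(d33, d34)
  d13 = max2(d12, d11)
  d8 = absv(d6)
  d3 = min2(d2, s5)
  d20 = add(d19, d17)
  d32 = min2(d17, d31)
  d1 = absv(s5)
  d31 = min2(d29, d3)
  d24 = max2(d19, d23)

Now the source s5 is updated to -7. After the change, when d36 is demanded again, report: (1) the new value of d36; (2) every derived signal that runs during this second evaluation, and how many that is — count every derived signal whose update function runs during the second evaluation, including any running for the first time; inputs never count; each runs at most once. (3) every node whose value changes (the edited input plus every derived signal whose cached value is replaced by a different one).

d36 now evaluates to -17.
Run set: d2, d3, d4, d5, d6, d9, d17, d19, d21, d23, d26, d27, d29, d31, d32, d33, d34, d35, d36 (19 run).
Changed values: s5, d2, d3, d5, d6, d9, d17, d21, d23, d26, d29, d31, d32, d33, d34, d35, d36.
The important point: at d7 every value read last time is unchanged, so the dirty flag clears without a run.

Initial pass — values computed on the first demand:
  d2 = min2(-8, -5) = -8
  d3 = min2(-8, -8) = -8
  d4 = max2(-8, -5) = -5
  d5 = max2(-8, -8) = -8
  d6 = add(-5, -8) = -13
  d7 = min2(-5, -5) = -5
  d9 = add(-5, -13) = -18
  d17 = neg(-8) = 8
  d19 = min2(8, -5) = -5
  d21 = add(-5, -8) = -13
  d23 = min2(-8, -13) = -13
  d26 = min2(-18, -13) = -18
  d27 = sub(-8, -18) = 10
  d29 = max2(-13, 8) = 8
  d31 = min2(8, -8) = -8
  d32 = min2(8, -8) = -8
  d33 = min2(-18, 8) = -18
  d34 = neg(-8) = 8
  d35 = min2(-18, 8) = -18
  d36 = min2(10, -18) = -18

Second demand — change propagation:
  d2: re-runs because s5 -8->-7; new result -7.
  d3: re-runs because d2 -8->-7; s5 -8->-7; new result -7.
  d4: re-runs because d2 -8->-7; new result -5 (unchanged).
  d5: re-runs because d3 -8->-7; d2 -8->-7; new result -7.
  d6: re-runs because d5 -8->-7; new result -12.
  d7: re-examined; everything it read last time is the same (d4 unchanged, s6 unchanged) — cache -5 kept, no run.
  d9: re-runs because d6 -13->-12; new result -17.
  d17: re-runs because d3 -8->-7; new result 7.
  d19: re-runs because d17 8->7; new result -5 (unchanged).
  d21: re-runs because d2 -8->-7; new result -12.
  d23: re-runs because d5 -8->-7; d21 -13->-12; new result -12.
  d26: re-runs because d9 -18->-17; d23 -13->-12; new result -17.
  d27: re-runs because d5 -8->-7; d26 -18->-17; new result 10 (unchanged).
  d29: re-runs because d23 -13->-12; d17 8->7; new result 7.
  d31: re-runs because d29 8->7; d3 -8->-7; new result -7.
  d32: re-runs because d17 8->7; d31 -8->-7; new result -7.
  d33: re-runs because d9 -18->-17; d29 8->7; new result -17.
  d34: re-runs because d32 -8->-7; new result 7.
  d35: re-runs because d33 -18->-17; d34 8->7; new result -17.
  d36: re-runs because d35 -18->-17; new result -17.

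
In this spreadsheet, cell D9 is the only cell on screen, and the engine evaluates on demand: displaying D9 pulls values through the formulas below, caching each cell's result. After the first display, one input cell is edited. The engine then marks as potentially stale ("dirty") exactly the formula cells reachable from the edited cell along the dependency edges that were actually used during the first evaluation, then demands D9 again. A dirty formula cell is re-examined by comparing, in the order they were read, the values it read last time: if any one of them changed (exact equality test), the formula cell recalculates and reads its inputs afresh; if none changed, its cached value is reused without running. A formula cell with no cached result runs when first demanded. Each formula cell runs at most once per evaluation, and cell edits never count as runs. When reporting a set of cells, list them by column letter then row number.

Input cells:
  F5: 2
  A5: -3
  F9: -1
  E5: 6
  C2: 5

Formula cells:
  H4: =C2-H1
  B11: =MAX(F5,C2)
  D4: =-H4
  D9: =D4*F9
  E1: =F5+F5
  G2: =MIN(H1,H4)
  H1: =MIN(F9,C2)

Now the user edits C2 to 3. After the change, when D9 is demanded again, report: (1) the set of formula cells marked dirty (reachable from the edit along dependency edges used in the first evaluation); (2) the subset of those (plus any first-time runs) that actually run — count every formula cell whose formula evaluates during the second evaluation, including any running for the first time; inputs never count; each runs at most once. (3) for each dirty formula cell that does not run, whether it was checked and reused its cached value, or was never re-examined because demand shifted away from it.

Initial pass — values computed on the first demand:
  H1 = MIN(-1, 5) = -1
  H4 = 5 - -1 = 6
  D4 = -(6) = -6
  D9 = -6 * -1 = 6

Second demand — change propagation:
  H1: re-runs because C2 5->3; new result -1 (unchanged).
  H4: re-runs because C2 5->3; new result 4.
  D4: re-runs because H4 6->4; new result -4.
  D9: re-runs because D4 -6->-4; new result 4.

Dirty set: D4, D9, H1, H4.
Run set: D4, D9, H1, H4 (4 run).
All dirty formula cells ended up running.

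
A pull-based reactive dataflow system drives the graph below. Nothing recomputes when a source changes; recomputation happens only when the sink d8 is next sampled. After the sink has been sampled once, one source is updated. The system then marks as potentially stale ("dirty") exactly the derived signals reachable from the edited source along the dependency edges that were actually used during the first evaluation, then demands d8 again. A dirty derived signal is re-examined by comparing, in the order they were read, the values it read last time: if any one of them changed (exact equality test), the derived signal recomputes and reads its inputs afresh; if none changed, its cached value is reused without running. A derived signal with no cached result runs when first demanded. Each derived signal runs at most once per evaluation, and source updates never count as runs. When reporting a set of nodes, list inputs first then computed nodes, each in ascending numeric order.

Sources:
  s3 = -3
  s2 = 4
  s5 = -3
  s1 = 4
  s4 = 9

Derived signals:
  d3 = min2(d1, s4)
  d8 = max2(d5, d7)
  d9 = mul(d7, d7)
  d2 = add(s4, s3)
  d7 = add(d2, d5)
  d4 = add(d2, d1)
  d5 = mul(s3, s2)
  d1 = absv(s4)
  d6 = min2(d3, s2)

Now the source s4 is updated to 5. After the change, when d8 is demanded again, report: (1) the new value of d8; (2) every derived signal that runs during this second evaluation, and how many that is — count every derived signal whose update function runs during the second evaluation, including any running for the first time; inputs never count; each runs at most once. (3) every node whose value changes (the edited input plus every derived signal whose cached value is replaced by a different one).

New value of d8: -10.
Derived signals that run: d2, d7, d8 — 3 in total.
Values that change: s4, d2, d7, d8.

First evaluation (everything demanded from the output):
  d2 = add(9, -3) = 6
  d5 = mul(-3, 4) = -12
  d7 = add(6, -12) = -6
  d8 = max2(-12, -6) = -6

Propagation after the edit:
  d2: runs — s4 9->5; result 2.
  d7: runs — d2 6->2; result -10.
  d8: runs — d7 -6->-10; result -10.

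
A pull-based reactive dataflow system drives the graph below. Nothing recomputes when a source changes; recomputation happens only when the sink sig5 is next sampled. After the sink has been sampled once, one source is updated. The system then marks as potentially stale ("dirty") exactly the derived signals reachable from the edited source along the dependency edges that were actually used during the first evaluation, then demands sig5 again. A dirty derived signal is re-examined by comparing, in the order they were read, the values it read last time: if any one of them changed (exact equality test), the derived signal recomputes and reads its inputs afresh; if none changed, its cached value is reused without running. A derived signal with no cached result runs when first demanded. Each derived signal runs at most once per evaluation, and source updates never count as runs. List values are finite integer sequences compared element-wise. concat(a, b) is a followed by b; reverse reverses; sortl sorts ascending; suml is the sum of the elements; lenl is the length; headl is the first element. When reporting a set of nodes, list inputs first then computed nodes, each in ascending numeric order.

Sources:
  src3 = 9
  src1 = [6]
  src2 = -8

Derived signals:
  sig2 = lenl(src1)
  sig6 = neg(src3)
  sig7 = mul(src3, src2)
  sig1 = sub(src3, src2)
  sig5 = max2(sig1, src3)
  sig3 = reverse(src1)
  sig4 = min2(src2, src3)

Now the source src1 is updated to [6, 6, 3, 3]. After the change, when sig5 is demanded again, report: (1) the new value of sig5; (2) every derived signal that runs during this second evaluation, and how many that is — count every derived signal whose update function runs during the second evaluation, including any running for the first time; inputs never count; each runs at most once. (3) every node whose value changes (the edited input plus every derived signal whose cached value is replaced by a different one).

New value of sig5: 17.
Derived signals that run: none — 0 in total.
Values that change: src1.
Key observation: src1 is never demanded by the output, so the edit triggers no recomputation at all.

First evaluation (everything demanded from the output):
  sig1 = sub(9, -8) = 17
  sig5 = max2(17, 9) = 17

Propagation after the edit:
  src1 feeds no computation that the output demands — nothing is marked dirty and nothing runs.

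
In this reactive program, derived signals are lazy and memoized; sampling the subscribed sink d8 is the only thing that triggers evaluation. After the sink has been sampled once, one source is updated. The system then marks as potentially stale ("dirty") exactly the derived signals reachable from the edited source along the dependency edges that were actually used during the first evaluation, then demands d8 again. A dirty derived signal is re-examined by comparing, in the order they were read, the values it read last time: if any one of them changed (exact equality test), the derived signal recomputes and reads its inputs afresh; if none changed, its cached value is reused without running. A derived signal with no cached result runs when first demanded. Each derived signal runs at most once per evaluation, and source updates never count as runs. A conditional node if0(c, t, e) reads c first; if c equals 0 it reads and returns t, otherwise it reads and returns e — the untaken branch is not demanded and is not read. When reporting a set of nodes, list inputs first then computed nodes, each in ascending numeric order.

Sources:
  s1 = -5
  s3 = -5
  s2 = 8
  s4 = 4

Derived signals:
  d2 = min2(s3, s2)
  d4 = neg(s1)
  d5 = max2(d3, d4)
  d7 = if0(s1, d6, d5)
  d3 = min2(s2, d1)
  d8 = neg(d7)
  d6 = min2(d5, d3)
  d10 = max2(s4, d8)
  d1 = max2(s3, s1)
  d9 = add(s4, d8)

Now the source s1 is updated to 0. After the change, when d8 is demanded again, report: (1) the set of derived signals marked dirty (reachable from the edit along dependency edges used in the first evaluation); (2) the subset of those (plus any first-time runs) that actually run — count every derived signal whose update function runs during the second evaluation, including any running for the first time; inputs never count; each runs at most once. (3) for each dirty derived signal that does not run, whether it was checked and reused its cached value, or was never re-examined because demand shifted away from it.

First demand of the output computes:
  d1 = max2(-5, -5) = -5
  d3 = min2(8, -5) = -5
  d4 = neg(-5) = 5
  d5 = max2(-5, 5) = 5
  d7 = if0(s1=-5 -> else branch d5) = 5
  d8 = neg(5) = -5

After the edit, cleaning proceeds:
  d1: a read changed (s1 -5->0) — executes, giving 0.
  d3: a read changed (d1 -5->0) — executes, giving 0.
  d4: a read changed (s1 -5->0) — executes, giving 0.
  d5: a read changed (d3 -5->0; d4 5->0) — executes, giving 0.
  d6: had never run; runs now, result 0.
  d7: a read changed (s1 -5->0; d5 5->0) — executes, giving 0.
  d8: a read changed (d7 5->0) — executes, giving 0.

Note the branch switch — d6 had no cache and runs now for the first time.

The edit dirties: d1, d3, d4, d5, d7, d8.
7 derived signals run: d1, d3, d4, d5, d6, d7, d8.
No dirty derived signal escaped a run.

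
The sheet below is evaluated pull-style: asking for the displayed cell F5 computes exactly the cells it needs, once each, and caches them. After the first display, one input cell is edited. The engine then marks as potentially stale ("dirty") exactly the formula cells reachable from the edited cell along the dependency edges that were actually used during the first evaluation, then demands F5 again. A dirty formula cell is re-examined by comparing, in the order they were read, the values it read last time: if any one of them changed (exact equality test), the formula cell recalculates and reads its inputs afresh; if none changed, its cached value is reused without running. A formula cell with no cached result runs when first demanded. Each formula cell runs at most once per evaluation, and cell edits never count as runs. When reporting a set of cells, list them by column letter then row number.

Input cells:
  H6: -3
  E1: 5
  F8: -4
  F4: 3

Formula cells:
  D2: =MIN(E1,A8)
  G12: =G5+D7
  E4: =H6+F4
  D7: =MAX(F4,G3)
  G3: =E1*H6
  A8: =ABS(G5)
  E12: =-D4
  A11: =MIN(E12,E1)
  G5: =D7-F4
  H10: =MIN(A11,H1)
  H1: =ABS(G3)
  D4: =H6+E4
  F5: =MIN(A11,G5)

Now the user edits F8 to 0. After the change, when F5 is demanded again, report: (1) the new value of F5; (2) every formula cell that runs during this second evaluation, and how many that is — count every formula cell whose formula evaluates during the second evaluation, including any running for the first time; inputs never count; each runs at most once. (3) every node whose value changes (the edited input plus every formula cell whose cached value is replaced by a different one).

Demanding F5 again yields 0.
0 formula cells run: none.
The nodes whose values change: F8.
Note the shortcut — nothing in the graph depends on F8 at all, so no recomputation happens.

First demand of the output computes:
  E4 = -3 + 3 = 0
  D4 = -3 + 0 = -3
  E12 = -(-3) = 3
  A11 = MIN(3, 5) = 3
  G3 = 5 * -3 = -15
  D7 = MAX(3, -15) = 3
  G5 = 3 - 3 = 0
  F5 = MIN(3, 0) = 0

After the edit, cleaning proceeds:
  no node depends on F8 at all; the second demand re-runs nothing.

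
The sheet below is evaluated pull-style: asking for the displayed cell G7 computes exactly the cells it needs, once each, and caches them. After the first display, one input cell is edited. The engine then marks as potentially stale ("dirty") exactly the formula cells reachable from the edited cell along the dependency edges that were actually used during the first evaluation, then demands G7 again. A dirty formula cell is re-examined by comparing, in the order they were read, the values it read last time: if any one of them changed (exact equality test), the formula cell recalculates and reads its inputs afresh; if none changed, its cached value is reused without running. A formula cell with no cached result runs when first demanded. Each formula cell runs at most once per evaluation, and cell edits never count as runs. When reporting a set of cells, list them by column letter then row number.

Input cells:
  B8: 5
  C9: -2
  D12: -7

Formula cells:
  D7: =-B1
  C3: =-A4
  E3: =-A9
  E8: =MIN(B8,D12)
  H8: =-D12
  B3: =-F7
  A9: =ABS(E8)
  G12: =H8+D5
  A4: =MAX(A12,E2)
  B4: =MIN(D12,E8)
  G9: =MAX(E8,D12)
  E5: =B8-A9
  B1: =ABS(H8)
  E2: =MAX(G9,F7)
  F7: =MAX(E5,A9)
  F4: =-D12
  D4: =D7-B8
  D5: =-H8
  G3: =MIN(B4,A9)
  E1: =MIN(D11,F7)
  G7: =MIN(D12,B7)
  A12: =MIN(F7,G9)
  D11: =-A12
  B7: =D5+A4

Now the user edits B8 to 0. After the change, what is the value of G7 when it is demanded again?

First demand of the output computes:
  E8 = MIN(5, -7) = -7
  A9 = ABS(-7) = 7
  E5 = 5 - 7 = -2
  F7 = MAX(-2, 7) = 7
  G9 = MAX(-7, -7) = -7
  A12 = MIN(7, -7) = -7
  E2 = MAX(-7, 7) = 7
  A4 = MAX(-7, 7) = 7
  H8 = -(-7) = 7
  D5 = -(7) = -7
  B7 = -7 + 7 = 0
  G7 = MIN(-7, 0) = -7

After the edit, cleaning proceeds:
  E8: a read changed (B8 5->0) — executes, giving -7 — identical to its old value.
  A9: dirty, but its reads are unchanged (E8 unchanged); cached 7 stands.
  E5: a read changed (B8 5->0) — executes, giving -7.
  F7: a read changed (E5 -2->-7) — executes, giving 7 — identical to its old value.
  G9: dirty, but its reads are unchanged (E8 unchanged, D12 unchanged); cached -7 stands.
  A12: dirty, but its reads are unchanged (F7 unchanged, G9 unchanged); cached -7 stands.
  E2: dirty, but its reads are unchanged (G9 unchanged, F7 unchanged); cached 7 stands.
  A4: dirty, but its reads are unchanged (A12 unchanged, E2 unchanged); cached 7 stands.
  B7: dirty, but its reads are unchanged (D5 unchanged, A4 unchanged); cached 0 stands.
  G7: dirty, but its reads are unchanged (D12 unchanged, B7 unchanged); cached -7 stands.

Note where the cutoff bites: A9 is checked, finds nothing changed, and keeps its cache.

Demanding G7 again yields -7.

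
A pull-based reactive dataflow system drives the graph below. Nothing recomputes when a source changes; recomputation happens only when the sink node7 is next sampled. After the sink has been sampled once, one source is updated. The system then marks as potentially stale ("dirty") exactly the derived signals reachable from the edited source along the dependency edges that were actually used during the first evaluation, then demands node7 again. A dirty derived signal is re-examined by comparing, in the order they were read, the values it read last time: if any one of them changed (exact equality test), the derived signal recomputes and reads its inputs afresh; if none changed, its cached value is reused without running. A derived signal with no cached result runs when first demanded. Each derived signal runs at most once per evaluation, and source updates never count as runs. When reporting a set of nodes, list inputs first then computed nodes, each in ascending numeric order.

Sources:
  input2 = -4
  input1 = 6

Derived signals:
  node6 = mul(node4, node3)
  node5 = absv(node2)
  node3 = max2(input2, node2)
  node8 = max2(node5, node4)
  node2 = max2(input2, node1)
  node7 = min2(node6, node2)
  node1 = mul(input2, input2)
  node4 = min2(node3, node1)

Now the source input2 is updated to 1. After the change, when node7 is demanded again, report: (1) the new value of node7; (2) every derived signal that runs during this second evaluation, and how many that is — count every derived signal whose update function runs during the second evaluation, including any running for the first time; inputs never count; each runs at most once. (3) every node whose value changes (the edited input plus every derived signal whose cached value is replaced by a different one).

New value of node7: 1.
Derived signals that run: node1, node2, node3, node4, node6, node7 — 6 in total.
Values that change: input2, node1, node2, node3, node4, node6, node7.

First evaluation (everything demanded from the output):
  node1 = mul(-4, -4) = 16
  node2 = max2(-4, 16) = 16
  node3 = max2(-4, 16) = 16
  node4 = min2(16, 16) = 16
  node6 = mul(16, 16) = 256
  node7 = min2(256, 16) = 16

Propagation after the edit:
  node1: runs — input2 -4->1; input2 -4->1; result 1.
  node2: runs — input2 -4->1; node1 16->1; result 1.
  node3: runs — input2 -4->1; node2 16->1; result 1.
  node4: runs — node3 16->1; node1 16->1; result 1.
  node6: runs — node4 16->1; node3 16->1; result 1.
  node7: runs — node6 256->1; node2 16->1; result 1.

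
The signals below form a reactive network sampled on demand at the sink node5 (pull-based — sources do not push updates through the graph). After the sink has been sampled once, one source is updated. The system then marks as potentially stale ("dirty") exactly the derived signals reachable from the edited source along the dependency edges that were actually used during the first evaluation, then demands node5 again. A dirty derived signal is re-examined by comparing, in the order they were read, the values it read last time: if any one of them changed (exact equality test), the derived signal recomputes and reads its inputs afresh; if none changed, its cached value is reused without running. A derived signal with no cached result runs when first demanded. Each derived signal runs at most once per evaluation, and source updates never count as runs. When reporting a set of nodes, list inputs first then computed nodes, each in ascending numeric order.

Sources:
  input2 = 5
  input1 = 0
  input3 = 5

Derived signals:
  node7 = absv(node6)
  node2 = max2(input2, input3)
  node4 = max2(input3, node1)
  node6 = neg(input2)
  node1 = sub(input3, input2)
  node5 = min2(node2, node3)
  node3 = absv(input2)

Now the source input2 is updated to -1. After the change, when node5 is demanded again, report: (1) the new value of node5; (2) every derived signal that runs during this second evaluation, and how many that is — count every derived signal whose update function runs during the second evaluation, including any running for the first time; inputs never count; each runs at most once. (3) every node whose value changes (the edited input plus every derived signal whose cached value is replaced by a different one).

node5 now evaluates to 1.
Run set: node2, node3, node5 (3 run).
Changed values: input2, node3, node5.

Initial pass — values computed on the first demand:
  node2 = max2(5, 5) = 5
  node3 = absv(5) = 5
  node5 = min2(5, 5) = 5

Second demand — change propagation:
  node2: re-runs because input2 5->-1; new result 5 (unchanged).
  node3: re-runs because input2 5->-1; new result 1.
  node5: re-runs because node3 5->1; new result 1.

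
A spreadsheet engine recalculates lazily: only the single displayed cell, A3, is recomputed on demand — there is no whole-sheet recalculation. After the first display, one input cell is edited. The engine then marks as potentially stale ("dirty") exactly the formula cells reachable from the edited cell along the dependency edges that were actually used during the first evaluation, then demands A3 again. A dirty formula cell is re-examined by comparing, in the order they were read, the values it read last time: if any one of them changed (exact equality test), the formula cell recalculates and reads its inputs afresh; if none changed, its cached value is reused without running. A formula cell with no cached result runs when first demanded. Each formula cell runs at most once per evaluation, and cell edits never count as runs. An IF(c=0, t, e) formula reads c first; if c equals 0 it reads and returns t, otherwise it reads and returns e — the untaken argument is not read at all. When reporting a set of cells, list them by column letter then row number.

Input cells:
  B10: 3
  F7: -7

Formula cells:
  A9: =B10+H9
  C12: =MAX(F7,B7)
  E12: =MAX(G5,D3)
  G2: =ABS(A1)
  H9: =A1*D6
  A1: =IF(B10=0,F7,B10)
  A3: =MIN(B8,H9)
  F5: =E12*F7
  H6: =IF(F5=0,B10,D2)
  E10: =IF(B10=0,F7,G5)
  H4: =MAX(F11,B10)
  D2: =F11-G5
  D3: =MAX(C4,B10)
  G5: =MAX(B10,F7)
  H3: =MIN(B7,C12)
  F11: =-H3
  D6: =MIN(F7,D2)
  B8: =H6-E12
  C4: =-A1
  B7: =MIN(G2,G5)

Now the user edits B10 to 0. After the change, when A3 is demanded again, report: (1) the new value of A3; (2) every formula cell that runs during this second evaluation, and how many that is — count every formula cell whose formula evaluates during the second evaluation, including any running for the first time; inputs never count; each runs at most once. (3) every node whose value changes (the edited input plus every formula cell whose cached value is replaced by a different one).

New value of A3: -7.
Formula cells that run: A1, A3, B7, B8, C4, C12, D2, D3, D6, E12, F5, F11, G2, G5, H3, H6, H9 — 17 in total.
Values that change: A1, A3, B7, B8, B10, C4, C12, D2, D3, E12, F5, F11, G2, G5, H3, H6, H9.

First evaluation (everything demanded from the output):
  A1 = IF(B10=0: B10=3 -> else branch B10) = 3
  C4 = -(3) = -3
  D3 = MAX(-3, 3) = 3
  G2 = ABS(3) = 3
  G5 = MAX(3, -7) = 3
  B7 = MIN(3, 3) = 3
  C12 = MAX(-7, 3) = 3
  E12 = MAX(3, 3) = 3
  F5 = 3 * -7 = -21
  H3 = MIN(3, 3) = 3
  F11 = -(3) = -3
  D2 = -3 - 3 = -6
  D6 = MIN(-7, -6) = -7
  H6 = IF(F5=0: F5=-21 -> else branch D2) = -6
  B8 = -6 - 3 = -9
  H9 = 3 * -7 = -21
  A3 = MIN(-9, -21) = -21

Propagation after the edit:
  A1: runs — B10 3->0; B10 3->0; result -7.
  C4: runs — A1 3->-7; result 7.
  D3: runs — C4 -3->7; B10 3->0; result 7.
  G2: runs — A1 3->-7; result 7.
  G5: runs — B10 3->0; result 0.
  B7: runs — G2 3->7; G5 3->0; result 0.
  C12: runs — B7 3->0; result 0.
  E12: runs — G5 3->0; D3 3->7; result 7.
  F5: runs — E12 3->7; result -49.
  H3: runs — B7 3->0; C12 3->0; result 0.
  F11: runs — H3 3->0; result 0.
  D2: runs — F11 -3->0; G5 3->0; result 0.
  D6: runs — D2 -6->0; result -7 (same value as before).
  H6: runs — F5 -21->-49; D2 -6->0; result 0.
  B8: runs — H6 -6->0; E12 3->7; result -7.
  H9: runs — A1 3->-7; result 49.
  A3: runs — B8 -9->-7; H9 -21->49; result -7.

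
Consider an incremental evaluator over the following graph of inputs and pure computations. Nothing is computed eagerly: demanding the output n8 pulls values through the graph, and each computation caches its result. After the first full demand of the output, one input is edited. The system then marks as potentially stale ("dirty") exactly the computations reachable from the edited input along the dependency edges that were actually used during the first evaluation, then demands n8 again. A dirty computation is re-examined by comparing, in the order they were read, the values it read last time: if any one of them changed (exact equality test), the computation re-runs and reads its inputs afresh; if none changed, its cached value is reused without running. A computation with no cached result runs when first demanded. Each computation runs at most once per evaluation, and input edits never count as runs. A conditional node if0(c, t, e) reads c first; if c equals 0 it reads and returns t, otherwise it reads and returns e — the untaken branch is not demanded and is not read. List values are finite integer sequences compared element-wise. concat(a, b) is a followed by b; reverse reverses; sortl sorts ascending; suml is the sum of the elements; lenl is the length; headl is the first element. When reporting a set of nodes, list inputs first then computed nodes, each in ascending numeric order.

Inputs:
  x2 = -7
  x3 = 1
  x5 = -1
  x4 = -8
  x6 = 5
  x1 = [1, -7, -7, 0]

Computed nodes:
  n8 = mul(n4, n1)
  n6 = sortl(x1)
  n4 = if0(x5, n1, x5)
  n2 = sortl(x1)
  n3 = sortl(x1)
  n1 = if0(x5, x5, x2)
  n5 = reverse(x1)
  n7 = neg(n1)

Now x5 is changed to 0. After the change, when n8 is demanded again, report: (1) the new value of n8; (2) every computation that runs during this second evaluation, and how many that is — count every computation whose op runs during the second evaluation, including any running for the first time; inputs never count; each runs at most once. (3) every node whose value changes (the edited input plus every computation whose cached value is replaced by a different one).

n8 now evaluates to 0.
Run set: n1, n4, n8 (3 run).
Changed values: x5, n1, n4, n8.

Initial pass — values computed on the first demand:
  n1 = if0(x5=-1 -> else branch x2) = -7
  n4 = if0(x5=-1 -> else branch x5) = -1
  n8 = mul(-1, -7) = 7

Second demand — change propagation:
  n1: re-runs because x5 -1->0; new result 0.
  n4: re-runs because x5 -1->0; x5 -1->0; new result 0.
  n8: re-runs because n4 -1->0; n1 -7->0; new result 0.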